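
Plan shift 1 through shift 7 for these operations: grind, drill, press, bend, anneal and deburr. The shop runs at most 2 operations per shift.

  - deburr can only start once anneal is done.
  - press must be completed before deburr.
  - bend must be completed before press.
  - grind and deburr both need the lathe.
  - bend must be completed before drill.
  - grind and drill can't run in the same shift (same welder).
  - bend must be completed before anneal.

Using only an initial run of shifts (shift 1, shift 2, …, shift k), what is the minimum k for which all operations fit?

The precedence chain requires at least 3 distinct shifts.
With at most 2 per shift and 6 operations, at least 3 shifts are needed.
3 works (last occupied shift: shift 3): for example bend=shift 1; grind=shift 1; anneal=shift 2; drill=shift 3; deburr=shift 3; press=shift 2.

3 shifts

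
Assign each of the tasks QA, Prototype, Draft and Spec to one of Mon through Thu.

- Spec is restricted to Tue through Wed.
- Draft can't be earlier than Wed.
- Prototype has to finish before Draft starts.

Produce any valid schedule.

Draft -> Wed; QA -> Mon; Prototype -> Mon; Spec -> Tue

Checking: Prototype(Mon) before Draft(Wed); Draft=Wed in [Wed,Thu]; Spec=Tue in [Tue,Wed].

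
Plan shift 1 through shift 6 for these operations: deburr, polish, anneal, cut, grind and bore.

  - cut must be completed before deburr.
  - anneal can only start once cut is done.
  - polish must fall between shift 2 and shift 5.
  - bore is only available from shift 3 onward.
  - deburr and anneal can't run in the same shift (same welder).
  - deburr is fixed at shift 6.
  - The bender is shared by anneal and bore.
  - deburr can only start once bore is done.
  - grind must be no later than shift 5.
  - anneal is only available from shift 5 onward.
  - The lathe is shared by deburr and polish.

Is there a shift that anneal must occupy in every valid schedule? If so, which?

anneal's window is shift 5–shift 6.
deburr is fixed at shift 6, and anneal can't share a shift with deburr.
So anneal must be shift 5.

shift 5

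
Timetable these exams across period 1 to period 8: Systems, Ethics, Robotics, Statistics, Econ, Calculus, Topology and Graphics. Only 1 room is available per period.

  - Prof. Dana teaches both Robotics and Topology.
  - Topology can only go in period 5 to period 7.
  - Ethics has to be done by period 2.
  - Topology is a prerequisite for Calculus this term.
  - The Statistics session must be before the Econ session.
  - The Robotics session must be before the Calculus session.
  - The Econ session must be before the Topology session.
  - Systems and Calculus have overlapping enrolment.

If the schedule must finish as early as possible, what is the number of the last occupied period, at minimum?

period 8

The precedence chain requires at least 4 distinct periods.
With at most 1 per period and 8 exams, at least 8 periods are needed.
Propagating the time windows through the other constraints, Calculus can't land before period 6, so the schedule must run through at least period 6.
8 works (last occupied period: period 8): for example Robotics -> period 4; Calculus -> period 6; Ethics -> period 1; Systems -> period 7; Statistics -> period 2; Topology -> period 5; Econ -> period 3; Graphics -> period 8.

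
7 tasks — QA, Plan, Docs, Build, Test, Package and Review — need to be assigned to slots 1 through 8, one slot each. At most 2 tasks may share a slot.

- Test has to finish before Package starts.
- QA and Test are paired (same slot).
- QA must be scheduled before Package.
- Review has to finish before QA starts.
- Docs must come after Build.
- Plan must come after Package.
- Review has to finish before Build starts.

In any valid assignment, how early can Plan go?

Precedence pushes Plan to at least 4.
Plan at 4 is achievable: Docs -> 4; Plan -> 4; Package -> 3; Review -> 1; QA -> 2; Test -> 2; Build -> 3.

4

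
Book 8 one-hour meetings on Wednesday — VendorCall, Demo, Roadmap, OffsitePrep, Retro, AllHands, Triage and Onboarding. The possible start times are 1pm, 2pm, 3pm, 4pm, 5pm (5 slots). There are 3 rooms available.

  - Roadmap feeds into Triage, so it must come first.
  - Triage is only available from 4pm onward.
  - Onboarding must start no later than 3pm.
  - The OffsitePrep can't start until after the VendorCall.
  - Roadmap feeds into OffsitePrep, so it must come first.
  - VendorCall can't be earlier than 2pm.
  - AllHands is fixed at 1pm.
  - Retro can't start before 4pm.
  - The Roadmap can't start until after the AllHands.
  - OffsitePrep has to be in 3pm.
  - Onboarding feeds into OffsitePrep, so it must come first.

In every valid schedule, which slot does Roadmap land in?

AllHands is fixed at 1pm and must come before Roadmap, so Roadmap is at least 2pm.
OffsitePrep is fixed at 3pm and must come after Roadmap, so Roadmap is at most 2pm.
So Roadmap must be 2pm.

2pm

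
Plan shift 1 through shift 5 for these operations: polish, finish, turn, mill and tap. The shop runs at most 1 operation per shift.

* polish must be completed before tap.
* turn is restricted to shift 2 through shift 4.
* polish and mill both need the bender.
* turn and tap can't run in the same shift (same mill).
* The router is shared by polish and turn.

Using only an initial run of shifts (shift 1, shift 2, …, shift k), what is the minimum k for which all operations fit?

The precedence chain requires at least 2 distinct shifts.
With at most 1 per shift and 5 operations, at least 5 shifts are needed.
5 works (last occupied shift: shift 5): for example mill -> shift 5, tap -> shift 3, polish -> shift 1, turn -> shift 2, finish -> shift 4.

5 shifts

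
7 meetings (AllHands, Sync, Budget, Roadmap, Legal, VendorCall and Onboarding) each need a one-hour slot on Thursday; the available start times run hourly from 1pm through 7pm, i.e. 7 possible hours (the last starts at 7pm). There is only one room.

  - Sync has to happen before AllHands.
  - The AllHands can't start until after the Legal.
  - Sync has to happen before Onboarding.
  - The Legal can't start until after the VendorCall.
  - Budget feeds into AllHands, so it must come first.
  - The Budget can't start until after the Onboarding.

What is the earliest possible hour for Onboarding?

2pm

Precedence pushes Onboarding to at least 2pm; downstream work caps Onboarding at 5pm.
Onboarding at 2pm is achievable: Legal=5pm; Sync=1pm; Roadmap=7pm; AllHands=6pm; Budget=3pm; Onboarding=2pm; VendorCall=4pm.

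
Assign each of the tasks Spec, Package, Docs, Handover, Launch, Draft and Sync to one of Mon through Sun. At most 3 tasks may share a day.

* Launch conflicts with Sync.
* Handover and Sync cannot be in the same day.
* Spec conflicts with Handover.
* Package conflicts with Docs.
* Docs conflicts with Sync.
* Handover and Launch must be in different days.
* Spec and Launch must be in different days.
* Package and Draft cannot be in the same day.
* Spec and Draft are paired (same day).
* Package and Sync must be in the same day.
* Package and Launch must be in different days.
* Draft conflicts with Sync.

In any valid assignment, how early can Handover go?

Handover at Mon is achievable: Spec=Tue, Sync=Wed, Draft=Tue, Handover=Mon, Launch=Thu, Docs=Mon, Package=Wed.

Mon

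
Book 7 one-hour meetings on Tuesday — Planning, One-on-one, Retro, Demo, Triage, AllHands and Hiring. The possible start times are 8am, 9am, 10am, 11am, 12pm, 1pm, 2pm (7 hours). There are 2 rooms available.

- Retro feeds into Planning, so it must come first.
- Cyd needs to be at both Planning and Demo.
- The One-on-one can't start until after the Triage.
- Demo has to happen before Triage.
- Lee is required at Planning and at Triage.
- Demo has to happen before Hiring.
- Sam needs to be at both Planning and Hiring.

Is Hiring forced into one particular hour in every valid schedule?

No

Hiring can be 9am (e.g. Planning=10am, Hiring=9am, Retro=8am, Demo=8am, AllHands=11am, One-on-one=10am, Triage=9am) or 10am (e.g. Demo in 8am; Triage in 9am; Retro in 8am; AllHands in 9am; Planning in 11am; Hiring in 10am; One-on-one in 10am).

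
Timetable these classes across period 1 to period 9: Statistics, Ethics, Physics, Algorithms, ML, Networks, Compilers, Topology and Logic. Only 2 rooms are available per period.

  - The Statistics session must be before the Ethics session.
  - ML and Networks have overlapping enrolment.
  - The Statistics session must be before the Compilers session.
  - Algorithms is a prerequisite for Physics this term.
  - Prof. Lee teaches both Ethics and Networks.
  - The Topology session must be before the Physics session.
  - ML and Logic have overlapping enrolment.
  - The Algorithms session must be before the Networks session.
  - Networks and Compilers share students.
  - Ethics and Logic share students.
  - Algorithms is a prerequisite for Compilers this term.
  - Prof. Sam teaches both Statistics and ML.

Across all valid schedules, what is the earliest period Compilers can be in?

Precedence pushes Compilers to at least period 2.
Compilers at period 2 is achievable: Logic=period 4; Algorithms=period 1; Physics=period 3; Ethics=period 3; Topology=period 2; Statistics=period 1; Networks=period 4; Compilers=period 2; ML=period 5.

period 2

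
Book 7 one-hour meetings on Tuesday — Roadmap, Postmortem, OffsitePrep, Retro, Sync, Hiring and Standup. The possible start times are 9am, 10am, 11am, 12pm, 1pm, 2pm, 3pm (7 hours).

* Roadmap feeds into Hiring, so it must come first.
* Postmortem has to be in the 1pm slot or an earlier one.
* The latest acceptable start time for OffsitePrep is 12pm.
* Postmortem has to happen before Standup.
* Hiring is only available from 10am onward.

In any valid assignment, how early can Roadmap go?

Downstream work caps Roadmap at 2pm.
Roadmap at 9am is achievable: Standup in 10am, Retro in 9am, Sync in 9am, Hiring in 10am, Roadmap in 9am, OffsitePrep in 9am, Postmortem in 9am.

9am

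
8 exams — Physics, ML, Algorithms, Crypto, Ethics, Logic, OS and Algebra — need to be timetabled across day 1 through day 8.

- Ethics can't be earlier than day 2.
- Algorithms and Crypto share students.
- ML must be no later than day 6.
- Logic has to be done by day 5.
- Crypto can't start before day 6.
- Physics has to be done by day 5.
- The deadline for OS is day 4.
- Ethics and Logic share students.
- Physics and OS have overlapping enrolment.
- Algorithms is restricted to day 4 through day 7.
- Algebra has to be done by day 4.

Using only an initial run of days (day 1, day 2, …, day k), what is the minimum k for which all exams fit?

6

Crypto can't be placed before day 6, so the schedule must run through at least day 6.
6 works (last occupied day: day 6): for example ML in day 1, Ethics in day 2, Crypto in day 6, Logic in day 1, Algorithms in day 4, Physics in day 2, OS in day 1, Algebra in day 1.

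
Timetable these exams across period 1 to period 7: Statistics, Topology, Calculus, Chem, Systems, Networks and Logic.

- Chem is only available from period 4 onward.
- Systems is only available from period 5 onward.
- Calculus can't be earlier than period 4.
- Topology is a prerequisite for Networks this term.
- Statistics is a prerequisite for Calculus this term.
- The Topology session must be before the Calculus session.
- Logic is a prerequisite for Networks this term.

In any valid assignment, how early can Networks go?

Precedence pushes Networks to at least period 2.
Networks at period 2 is achievable: Systems -> period 5, Calculus -> period 4, Statistics -> period 1, Networks -> period 2, Chem -> period 4, Logic -> period 1, Topology -> period 1.

period 2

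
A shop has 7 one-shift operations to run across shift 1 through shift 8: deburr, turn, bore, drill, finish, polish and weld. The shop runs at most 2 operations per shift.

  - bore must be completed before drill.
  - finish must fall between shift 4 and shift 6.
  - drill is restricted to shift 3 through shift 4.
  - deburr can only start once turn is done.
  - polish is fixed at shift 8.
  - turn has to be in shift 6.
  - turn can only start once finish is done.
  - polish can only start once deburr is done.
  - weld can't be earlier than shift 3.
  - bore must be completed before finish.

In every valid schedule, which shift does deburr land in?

turn is fixed at shift 6 and must come before deburr, so deburr is at least shift 7.
polish is fixed at shift 8 and must come after deburr, so deburr is at most shift 7.
So deburr must be shift 7.

shift 7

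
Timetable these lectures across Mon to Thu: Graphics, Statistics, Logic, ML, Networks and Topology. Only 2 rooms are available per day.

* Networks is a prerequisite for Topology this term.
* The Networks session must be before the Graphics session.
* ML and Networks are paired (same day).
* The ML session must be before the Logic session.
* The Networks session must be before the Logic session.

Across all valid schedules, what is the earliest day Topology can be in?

Tue

Precedence pushes Topology to at least Tue.
Topology at Tue is achievable: Topology=Tue, Statistics=Wed, Networks=Mon, Graphics=Wed, Logic=Tue, ML=Mon.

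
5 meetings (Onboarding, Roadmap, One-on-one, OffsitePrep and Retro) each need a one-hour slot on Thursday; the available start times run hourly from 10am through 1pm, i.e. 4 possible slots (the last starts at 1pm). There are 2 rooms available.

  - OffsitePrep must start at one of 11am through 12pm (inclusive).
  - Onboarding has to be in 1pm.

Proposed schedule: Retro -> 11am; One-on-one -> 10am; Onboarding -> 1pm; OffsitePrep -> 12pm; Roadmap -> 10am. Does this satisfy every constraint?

Onboarding has to be in 1pm — holds.
OffsitePrep must start at one of 11am through 12pm (inclusive) — holds.
There are 2 rooms available — holds.

Valid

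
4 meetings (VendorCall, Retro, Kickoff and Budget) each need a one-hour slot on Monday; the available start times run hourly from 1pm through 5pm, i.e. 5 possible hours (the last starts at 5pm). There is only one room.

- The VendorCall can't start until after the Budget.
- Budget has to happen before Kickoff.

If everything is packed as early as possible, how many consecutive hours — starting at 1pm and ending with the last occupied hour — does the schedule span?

The precedence chain requires at least 2 distinct hours.
With at most 1 per hour and 4 meetings, at least 4 hours are needed.
4 works (last occupied hour: 4pm): for example Retro in 4pm; VendorCall in 2pm; Budget in 1pm; Kickoff in 3pm.

4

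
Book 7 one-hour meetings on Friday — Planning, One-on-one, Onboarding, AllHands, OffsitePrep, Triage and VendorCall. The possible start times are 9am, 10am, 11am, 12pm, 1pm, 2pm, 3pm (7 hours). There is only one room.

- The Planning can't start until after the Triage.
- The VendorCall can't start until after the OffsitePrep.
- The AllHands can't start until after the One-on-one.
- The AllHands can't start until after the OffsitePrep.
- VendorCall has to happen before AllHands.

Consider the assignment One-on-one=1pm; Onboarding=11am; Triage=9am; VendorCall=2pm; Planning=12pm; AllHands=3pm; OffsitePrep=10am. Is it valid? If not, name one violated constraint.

There is only one room — holds.
VendorCall has to happen before AllHands — holds.
The AllHands can't start until after the One-on-one — holds.
The Planning can't start until after the Triage — holds.
The VendorCall can't start until after the OffsitePrep — holds.
The AllHands can't start until after the OffsitePrep — holds.

Yes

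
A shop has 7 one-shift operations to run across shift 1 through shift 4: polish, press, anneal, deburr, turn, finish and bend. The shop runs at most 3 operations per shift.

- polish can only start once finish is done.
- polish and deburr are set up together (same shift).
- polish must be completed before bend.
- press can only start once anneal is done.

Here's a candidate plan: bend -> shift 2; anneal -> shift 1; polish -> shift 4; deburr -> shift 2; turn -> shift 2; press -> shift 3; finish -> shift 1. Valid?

No — it violates: polish must be completed before bend

polish can only start once finish is done — holds.
polish and deburr are set up together (same shift) — violated.
The shop runs at most 3 operations per shift — holds.
press can only start once anneal is done — holds.
polish must be completed before bend — violated.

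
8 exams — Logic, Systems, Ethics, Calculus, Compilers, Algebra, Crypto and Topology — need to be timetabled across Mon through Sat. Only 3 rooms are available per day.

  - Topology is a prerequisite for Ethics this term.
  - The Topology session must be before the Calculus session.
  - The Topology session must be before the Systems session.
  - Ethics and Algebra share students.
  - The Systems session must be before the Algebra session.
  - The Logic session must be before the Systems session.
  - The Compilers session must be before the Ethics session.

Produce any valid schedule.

Calculus=Tue, Ethics=Tue, Topology=Mon, Systems=Tue, Algebra=Wed, Crypto=Wed, Logic=Mon, Compilers=Mon

Checking: Compilers(Mon) before Ethics(Tue); Systems(Tue) before Algebra(Wed); Logic(Mon) before Systems(Tue); Topology(Mon) before Systems(Tue); Topology(Mon) before Ethics(Tue); Topology(Mon) before Calculus(Tue); Ethics(Tue) != Algebra(Wed); max 3 per day (cap 3).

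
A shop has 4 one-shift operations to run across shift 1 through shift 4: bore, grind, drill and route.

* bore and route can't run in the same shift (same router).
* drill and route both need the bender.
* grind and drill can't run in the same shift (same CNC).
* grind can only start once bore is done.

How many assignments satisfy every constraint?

42

Splitting on bore: it can be shift 1 (21), shift 2 (14), shift 3 (7). Listing each branch's schedules as (grind, drill, route) by shift number:
bore=shift 1: (2,1,2) (2,1,3) (2,1,4) (2,3,2) (2,3,4) (2,4,2) (2,4,3) (3,1,2) (3,1,3) (3,1,4) (3,2,3) (3,2,4) (3,4,2) (3,4,3) (4,1,2) (4,1,3) (4,1,4) (4,2,3) (4,2,4) (4,3,2) (4,3,4) — 21.
bore=shift 2: (3,1,3) (3,1,4) (3,2,1) (3,2,3) (3,2,4) (3,4,1) (3,4,3) (4,1,3) (4,1,4) (4,2,1) (4,2,3) (4,2,4) (4,3,1) (4,3,4) — 14.
bore=shift 3: (4,1,2) (4,1,4) (4,2,1) (4,2,4) (4,3,1) (4,3,2) (4,3,4) — 7.
Summing: 21 + 14 + 7 = 42.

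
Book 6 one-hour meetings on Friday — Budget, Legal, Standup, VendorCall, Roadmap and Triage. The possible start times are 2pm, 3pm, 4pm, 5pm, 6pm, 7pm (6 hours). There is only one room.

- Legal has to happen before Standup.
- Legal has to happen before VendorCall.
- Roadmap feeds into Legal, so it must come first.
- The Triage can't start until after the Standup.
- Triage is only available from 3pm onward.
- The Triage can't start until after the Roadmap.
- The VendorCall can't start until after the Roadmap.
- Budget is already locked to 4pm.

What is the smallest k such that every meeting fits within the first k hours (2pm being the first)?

The precedence chain requires at least 4 distinct hours.
With at most 1 per hour and 6 meetings, at least 6 hours are needed.
6 works (last occupied hour: 7pm): for example Roadmap=2pm; Standup=5pm; Triage=6pm; Legal=3pm; Budget=4pm; VendorCall=7pm.

6 hours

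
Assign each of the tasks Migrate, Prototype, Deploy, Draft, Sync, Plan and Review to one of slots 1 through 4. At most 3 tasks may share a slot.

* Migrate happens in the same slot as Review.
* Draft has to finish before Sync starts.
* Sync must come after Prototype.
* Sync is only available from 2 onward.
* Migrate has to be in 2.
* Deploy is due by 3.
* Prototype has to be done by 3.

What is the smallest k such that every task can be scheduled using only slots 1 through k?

3

The precedence chain requires at least 2 distinct slots.
With at most 3 per slot and 7 tasks, at least 3 slots are needed.
3 works (last occupied slot: 3): for example Migrate in 2, Sync in 2, Plan in 3, Deploy in 1, Draft in 1, Review in 2, Prototype in 1.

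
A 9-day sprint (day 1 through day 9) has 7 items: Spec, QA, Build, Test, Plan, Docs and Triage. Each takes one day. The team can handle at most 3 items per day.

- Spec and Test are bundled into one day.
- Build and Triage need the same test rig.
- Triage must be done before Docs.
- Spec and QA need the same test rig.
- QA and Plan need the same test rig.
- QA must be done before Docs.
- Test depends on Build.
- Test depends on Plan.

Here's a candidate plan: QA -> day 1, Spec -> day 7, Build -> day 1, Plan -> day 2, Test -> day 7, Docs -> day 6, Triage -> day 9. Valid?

Invalid. Triage must be done before Docs.

The team can handle at most 3 items per day — holds.
Spec and Test are bundled into one day — holds.
Spec and QA need the same test rig — holds.
QA and Plan need the same test rig — holds.
Test depends on Build — holds.
QA must be done before Docs — holds.
Triage must be done before Docs — violated.
Build and Triage need the same test rig — holds.
Test depends on Plan — holds.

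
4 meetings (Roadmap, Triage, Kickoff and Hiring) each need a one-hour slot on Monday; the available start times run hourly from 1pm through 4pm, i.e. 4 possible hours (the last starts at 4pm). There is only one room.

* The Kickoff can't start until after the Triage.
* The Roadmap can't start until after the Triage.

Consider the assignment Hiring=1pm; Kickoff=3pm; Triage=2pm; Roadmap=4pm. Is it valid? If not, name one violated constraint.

The Roadmap can't start until after the Triage — holds.
The Kickoff can't start until after the Triage — holds.
There is only one room — holds.

Yes, all constraints hold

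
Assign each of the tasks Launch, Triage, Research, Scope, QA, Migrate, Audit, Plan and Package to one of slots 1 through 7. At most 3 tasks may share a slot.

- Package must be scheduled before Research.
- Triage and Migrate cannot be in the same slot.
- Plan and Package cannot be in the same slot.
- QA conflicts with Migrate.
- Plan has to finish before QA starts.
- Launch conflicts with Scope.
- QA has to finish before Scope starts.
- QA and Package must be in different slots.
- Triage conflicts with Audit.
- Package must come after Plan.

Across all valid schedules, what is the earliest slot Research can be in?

3

Precedence pushes Research to at least 3.
Research at 3 is achievable: Triage -> 1; Audit -> 2; Scope -> 4; QA -> 3; Launch -> 1; Plan -> 1; Research -> 3; Package -> 2; Migrate -> 2.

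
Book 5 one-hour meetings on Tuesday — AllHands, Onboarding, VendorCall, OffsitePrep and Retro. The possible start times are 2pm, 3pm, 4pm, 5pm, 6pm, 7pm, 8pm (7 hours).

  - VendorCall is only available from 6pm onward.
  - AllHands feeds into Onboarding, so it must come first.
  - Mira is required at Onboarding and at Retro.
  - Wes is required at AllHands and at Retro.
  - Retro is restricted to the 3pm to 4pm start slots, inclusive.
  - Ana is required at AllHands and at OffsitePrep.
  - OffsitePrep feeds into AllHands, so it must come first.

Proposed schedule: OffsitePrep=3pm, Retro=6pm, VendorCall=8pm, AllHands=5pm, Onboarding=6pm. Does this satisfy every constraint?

OffsitePrep feeds into AllHands, so it must come first — holds.
Wes is required at AllHands and at Retro — holds.
Mira is required at Onboarding and at Retro — violated.
Ana is required at AllHands and at OffsitePrep — holds.
AllHands feeds into Onboarding, so it must come first — holds.
VendorCall is only available from 6pm onward — holds.
Retro is restricted to the 3pm to 4pm start slots, inclusive — violated.

Invalid. Mira is required at Onboarding and at Retro.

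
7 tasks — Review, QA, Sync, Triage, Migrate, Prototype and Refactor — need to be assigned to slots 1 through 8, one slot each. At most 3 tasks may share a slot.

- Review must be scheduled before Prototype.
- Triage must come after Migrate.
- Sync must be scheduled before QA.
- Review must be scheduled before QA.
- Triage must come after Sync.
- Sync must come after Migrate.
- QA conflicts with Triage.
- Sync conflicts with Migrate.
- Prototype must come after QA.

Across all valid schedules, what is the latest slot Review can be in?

Downstream work caps Review at 6.
Review at 6 is achievable: Triage -> 3, Prototype -> 8, Migrate -> 1, Sync -> 2, Refactor -> 1, Review -> 6, QA -> 7.

6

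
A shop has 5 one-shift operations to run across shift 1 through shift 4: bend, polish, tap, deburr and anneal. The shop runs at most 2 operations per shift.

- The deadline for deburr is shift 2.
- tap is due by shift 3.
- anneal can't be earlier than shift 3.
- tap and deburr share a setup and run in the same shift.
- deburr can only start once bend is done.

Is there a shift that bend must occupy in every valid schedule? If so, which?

shift 1

Downstream work caps bend at shift 1.
So bend is pinned to shift 1.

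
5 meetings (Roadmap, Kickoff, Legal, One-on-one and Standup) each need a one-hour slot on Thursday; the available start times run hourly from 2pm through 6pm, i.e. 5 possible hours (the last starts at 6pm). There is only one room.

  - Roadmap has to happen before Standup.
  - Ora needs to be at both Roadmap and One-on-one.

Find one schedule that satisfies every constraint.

Roadmap in 2pm; Standup in 3pm; Legal in 5pm; One-on-one in 6pm; Kickoff in 4pm

Checking: Roadmap(2pm) before Standup(3pm); Roadmap(2pm) != One-on-one(6pm); max 1 per hour (cap 1).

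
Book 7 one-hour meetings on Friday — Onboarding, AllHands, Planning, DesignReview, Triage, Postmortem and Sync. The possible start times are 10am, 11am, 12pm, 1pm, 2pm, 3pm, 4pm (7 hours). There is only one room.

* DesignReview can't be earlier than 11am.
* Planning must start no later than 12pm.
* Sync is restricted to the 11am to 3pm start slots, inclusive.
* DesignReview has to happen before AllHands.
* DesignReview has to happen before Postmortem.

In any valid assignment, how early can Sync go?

Sync is available from 11am; Sync's own window allows nothing later than 3pm.
Sync at 11am is achievable: Planning=10am, Onboarding=3pm, Sync=11am, Postmortem=2pm, Triage=4pm, AllHands=1pm, DesignReview=12pm.

11am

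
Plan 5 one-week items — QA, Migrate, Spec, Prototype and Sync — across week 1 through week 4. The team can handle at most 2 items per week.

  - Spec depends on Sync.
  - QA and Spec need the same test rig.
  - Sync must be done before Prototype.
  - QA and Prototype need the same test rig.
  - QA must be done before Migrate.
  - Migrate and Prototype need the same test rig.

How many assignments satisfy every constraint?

39

Splitting on QA: it can be week 1 (28), week 2 (9), week 3 (2). Listing each branch's schedules as (Migrate, Spec, Prototype, Sync) by week number:
QA=week 1: (2,2,3,1) (2,2,4,1) (2,3,3,1) (2,3,3,2) (2,3,4,1) (2,3,4,2) (2,4,3,1) (2,4,3,2) (2,4,4,1) (2,4,4,2) (2,4,4,3) (3,2,2,1) (3,2,4,1) (3,3,2,1) (3,3,4,1) (3,3,4,2) (3,4,2,1) (3,4,4,1) (3,4,4,2) (3,4,4,3) (4,2,2,1) (4,2,3,1) (4,3,2,1) (4,3,3,1) (4,3,3,2) (4,4,2,1) (4,4,3,1) (4,4,3,2) — 28.
QA=week 2: (3,3,4,1) (3,3,4,2) (3,4,4,1) (3,4,4,2) (3,4,4,3) (4,3,3,1) (4,3,3,2) (4,4,3,1) (4,4,3,2) — 9.
QA=week 3: (4,2,2,1) (4,4,2,1) — 2.
Summing: 28 + 9 + 2 = 39.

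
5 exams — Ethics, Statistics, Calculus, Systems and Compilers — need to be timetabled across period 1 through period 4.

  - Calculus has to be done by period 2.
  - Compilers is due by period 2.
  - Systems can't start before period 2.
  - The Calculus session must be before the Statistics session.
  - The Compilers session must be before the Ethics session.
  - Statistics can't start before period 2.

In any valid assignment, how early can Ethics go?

period 2

Precedence pushes Ethics to at least period 2.
Ethics at period 2 is achievable: Statistics in period 2; Systems in period 2; Compilers in period 1; Calculus in period 1; Ethics in period 2.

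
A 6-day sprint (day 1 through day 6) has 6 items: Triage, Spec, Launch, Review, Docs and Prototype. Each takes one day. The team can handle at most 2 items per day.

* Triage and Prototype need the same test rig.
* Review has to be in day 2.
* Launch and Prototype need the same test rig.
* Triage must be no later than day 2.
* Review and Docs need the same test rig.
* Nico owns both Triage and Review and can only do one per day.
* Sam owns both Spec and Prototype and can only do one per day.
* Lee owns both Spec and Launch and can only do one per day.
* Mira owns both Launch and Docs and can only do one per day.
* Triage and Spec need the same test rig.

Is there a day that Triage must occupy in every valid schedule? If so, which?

day 1

Triage's window is day 1–day 2.
Review is fixed at day 2, and Triage can't share a day with Review.
So Triage must be day 1.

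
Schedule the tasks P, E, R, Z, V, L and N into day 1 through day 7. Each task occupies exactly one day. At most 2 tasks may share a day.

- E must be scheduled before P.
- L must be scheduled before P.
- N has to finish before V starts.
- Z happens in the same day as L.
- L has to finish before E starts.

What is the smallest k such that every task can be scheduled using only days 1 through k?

4

The precedence chain requires at least 3 distinct days.
With at most 2 per day and 7 tasks, at least 4 days are needed.
4 works (last occupied day: day 4): for example E -> day 2, L -> day 1, Z -> day 1, N -> day 2, P -> day 3, V -> day 3, R -> day 4.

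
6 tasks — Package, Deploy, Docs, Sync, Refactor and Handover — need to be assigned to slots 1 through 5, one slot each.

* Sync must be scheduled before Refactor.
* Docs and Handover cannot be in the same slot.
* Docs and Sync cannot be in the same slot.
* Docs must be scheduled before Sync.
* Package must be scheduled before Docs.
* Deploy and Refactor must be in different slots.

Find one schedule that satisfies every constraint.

Sync in 3, Package in 1, Refactor in 4, Handover in 1, Docs in 2, Deploy in 1

Checking: Package(1) before Docs(2); Sync(3) before Refactor(4); Docs(2) before Sync(3); Docs(2) != Handover(1); Docs(2) != Sync(3); Deploy(1) != Refactor(4).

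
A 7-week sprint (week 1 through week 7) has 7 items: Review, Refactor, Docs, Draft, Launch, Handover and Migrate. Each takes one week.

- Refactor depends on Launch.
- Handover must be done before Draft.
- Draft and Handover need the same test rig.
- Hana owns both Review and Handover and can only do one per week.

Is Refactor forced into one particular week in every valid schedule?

No

Refactor can be week 2 (e.g. Launch -> week 1; Migrate -> week 1; Handover -> week 1; Docs -> week 1; Review -> week 2; Refactor -> week 2; Draft -> week 2) or week 3 (e.g. Launch in week 1; Docs in week 1; Draft in week 2; Refactor in week 3; Handover in week 1; Migrate in week 1; Review in week 2).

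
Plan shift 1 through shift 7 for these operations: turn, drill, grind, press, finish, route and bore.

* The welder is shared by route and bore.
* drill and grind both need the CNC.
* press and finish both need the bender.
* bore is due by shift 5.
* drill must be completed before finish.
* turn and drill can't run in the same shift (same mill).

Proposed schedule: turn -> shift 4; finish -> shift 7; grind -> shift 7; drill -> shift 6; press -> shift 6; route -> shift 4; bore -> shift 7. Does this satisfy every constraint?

No — it violates: bore is due by shift 5

turn and drill can't run in the same shift (same mill) — holds.
bore is due by shift 5 — violated.
press and finish both need the bender — holds.
The welder is shared by route and bore — holds.
drill must be completed before finish — holds.
drill and grind both need the CNC — holds.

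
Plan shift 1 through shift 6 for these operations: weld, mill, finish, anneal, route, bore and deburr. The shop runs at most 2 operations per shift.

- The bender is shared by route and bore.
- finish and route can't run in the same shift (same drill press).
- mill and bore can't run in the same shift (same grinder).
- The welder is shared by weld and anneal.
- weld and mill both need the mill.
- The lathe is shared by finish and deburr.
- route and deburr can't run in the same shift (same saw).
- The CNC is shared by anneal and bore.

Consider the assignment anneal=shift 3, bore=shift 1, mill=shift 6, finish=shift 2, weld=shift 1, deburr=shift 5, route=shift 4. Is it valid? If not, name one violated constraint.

weld and mill both need the mill — holds.
The shop runs at most 2 operations per shift — holds.
mill and bore can't run in the same shift (same grinder) — holds.
The bender is shared by route and bore — holds.
The lathe is shared by finish and deburr — holds.
The welder is shared by weld and anneal — holds.
route and deburr can't run in the same shift (same saw) — holds.
The CNC is shared by anneal and bore — holds.
finish and route can't run in the same shift (same drill press) — holds.

Yes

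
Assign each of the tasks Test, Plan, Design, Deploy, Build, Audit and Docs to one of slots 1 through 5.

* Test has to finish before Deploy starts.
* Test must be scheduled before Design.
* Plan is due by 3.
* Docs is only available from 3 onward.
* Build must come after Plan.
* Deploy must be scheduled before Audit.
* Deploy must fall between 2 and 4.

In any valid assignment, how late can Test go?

Downstream work caps Test at 3.
Test at 3 is achievable: Test in 3; Design in 4; Deploy in 4; Plan in 1; Audit in 5; Build in 2; Docs in 3.

3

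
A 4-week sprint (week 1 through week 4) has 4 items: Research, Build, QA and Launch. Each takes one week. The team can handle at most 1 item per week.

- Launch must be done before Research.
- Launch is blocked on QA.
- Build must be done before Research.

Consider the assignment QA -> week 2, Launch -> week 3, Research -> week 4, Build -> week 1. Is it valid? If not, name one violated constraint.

Yes

Launch must be done before Research — holds.
The team can handle at most 1 item per week — holds.
Build must be done before Research — holds.
Launch is blocked on QA — holds.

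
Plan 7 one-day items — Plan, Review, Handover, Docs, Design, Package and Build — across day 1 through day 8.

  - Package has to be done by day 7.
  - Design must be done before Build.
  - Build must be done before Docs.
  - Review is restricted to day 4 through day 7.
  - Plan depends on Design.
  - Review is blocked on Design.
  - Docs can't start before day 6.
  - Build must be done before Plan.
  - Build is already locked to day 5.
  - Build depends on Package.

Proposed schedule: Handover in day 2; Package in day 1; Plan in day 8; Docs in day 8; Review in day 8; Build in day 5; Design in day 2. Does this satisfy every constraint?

Invalid. Review is restricted to day 4 through day 7.

Review is restricted to day 4 through day 7 — violated.
Build must be done before Plan — holds.
Build depends on Package — holds.
Package has to be done by day 7 — holds.
Review is blocked on Design — holds.
Docs can't start before day 6 — holds.
Build must be done before Docs — holds.
Build is already locked to day 5 — holds.
Design must be done before Build — holds.
Plan depends on Design — holds.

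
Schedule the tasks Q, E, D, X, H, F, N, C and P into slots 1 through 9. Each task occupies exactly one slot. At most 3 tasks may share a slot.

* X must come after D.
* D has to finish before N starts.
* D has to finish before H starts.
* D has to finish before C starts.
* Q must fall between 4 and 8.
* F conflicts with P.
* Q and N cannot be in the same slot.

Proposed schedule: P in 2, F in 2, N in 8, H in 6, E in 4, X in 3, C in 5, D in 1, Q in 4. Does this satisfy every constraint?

No. F conflicts with P is not satisfied.

D has to finish before C starts — holds.
D has to finish before N starts — holds.
F conflicts with P — violated.
Q and N cannot be in the same slot — holds.
D has to finish before H starts — holds.
At most 3 tasks may share a slot — holds.
Q must fall between 4 and 8 — holds.
X must come after D — holds.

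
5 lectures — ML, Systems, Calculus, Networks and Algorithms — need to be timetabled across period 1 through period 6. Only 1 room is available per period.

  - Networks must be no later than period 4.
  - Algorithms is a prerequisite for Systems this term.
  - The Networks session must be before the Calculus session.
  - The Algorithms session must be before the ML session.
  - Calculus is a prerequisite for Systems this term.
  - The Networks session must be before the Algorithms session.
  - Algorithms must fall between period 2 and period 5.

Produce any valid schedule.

ML -> period 5; Systems -> period 4; Algorithms -> period 2; Calculus -> period 3; Networks -> period 1

Checking: Networks(period 1) before Algorithms(period 2); Algorithms(period 2) before Systems(period 4); Calculus(period 3) before Systems(period 4); Networks(period 1) before Calculus(period 3); Algorithms(period 2) before ML(period 5); Networks=period 1 in [period 1,period 4]; Algorithms=period 2 in [period 2,period 5]; max 1 per period (cap 1).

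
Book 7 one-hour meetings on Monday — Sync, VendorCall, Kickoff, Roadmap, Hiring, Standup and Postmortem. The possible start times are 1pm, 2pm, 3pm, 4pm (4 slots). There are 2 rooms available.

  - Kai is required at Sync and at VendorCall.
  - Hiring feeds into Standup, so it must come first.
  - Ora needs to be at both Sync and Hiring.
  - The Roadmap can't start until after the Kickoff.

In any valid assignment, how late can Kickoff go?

Downstream work caps Kickoff at 3pm.
Kickoff at 3pm is achievable: Kickoff=3pm; Sync=2pm; Standup=2pm; Roadmap=4pm; Postmortem=3pm; Hiring=1pm; VendorCall=1pm.

3pm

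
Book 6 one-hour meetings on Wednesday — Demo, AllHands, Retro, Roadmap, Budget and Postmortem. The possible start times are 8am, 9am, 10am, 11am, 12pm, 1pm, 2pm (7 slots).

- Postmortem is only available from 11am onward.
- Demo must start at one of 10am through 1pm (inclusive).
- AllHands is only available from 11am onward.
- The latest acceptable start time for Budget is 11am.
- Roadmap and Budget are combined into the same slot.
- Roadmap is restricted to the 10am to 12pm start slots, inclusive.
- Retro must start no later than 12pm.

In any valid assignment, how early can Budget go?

10am

Budget must be in the same slot as Roadmap, which can't be before 10am, so Budget is at least 10am; Budget's own window allows nothing later than 11am.
Budget at 10am is achievable: Budget -> 10am; Postmortem -> 11am; Retro -> 8am; Demo -> 10am; Roadmap -> 10am; AllHands -> 11am.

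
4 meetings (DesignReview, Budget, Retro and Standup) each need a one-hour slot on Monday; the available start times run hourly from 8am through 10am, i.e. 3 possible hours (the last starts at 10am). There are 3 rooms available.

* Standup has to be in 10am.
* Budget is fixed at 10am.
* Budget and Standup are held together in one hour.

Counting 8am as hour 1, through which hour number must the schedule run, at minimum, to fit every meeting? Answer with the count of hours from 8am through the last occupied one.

With at most 3 per hour and 4 meetings, at least 2 hours are needed.
Budget can't be placed before 10am — that is hour 3 counting from 8am — so the schedule must run through at least 3 hours.
3 works (last occupied hour: 10am): for example DesignReview -> 8am, Budget -> 10am, Retro -> 8am, Standup -> 10am.

3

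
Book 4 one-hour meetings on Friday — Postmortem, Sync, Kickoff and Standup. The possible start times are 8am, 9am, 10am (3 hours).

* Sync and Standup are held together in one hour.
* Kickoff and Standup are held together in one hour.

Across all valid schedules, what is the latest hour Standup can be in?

Standup at 10am is achievable: Postmortem in 8am, Sync in 10am, Standup in 10am, Kickoff in 10am.

10am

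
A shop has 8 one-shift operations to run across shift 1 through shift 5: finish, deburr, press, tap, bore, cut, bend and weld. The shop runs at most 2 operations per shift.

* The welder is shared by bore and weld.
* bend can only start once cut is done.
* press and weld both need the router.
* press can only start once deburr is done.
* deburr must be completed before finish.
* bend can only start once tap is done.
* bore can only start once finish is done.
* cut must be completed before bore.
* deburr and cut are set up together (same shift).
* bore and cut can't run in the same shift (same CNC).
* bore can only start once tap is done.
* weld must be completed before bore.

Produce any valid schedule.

cut in shift 1, bend in shift 3, finish in shift 2, bore in shift 4, tap in shift 2, press in shift 4, deburr in shift 1, weld in shift 3

Checking: tap(shift 2) before bore(shift 4); deburr(shift 1) before finish(shift 2); weld(shift 3) before bore(shift 4); finish(shift 2) before bore(shift 4); cut(shift 1) before bend(shift 3); deburr(shift 1) before press(shift 4); tap(shift 2) before bend(shift 3); cut(shift 1) before bore(shift 4); press(shift 4) != weld(shift 3); bore(shift 4) != weld(shift 3); bore(shift 4) != cut(shift 1); deburr = cut = shift 1; max 2 per shift (cap 2).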